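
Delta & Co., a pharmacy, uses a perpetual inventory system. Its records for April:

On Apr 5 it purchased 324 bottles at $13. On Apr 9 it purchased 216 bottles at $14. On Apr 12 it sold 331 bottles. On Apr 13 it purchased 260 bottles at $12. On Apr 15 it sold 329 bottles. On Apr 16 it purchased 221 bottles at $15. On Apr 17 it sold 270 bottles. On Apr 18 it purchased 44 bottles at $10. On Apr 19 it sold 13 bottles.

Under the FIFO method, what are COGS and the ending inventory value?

COGS = $12,501; ending inventory = $1,610

Apr 12, 331 sold [FIFO — oldest first]: 324 @ $13 + 7 @ $14 = $4,310
Apr 15, 329 sold [FIFO — oldest first]: 209 @ $14 + 120 @ $12 = $4,366
Apr 17, 270 sold [FIFO — oldest first]: 140 @ $12 + 130 @ $15 = $3,630
Apr 19, 13 sold [FIFO — oldest first]: 13 @ $15 = $195
Total COGS = $4,310 + $4,366 + $3,630 + $195 = $12,501
Ending inventory: 78 @ $15 + 44 @ $10 = $1,610
Check: goods available $14,111 = COGS $12,501 + ending $1,610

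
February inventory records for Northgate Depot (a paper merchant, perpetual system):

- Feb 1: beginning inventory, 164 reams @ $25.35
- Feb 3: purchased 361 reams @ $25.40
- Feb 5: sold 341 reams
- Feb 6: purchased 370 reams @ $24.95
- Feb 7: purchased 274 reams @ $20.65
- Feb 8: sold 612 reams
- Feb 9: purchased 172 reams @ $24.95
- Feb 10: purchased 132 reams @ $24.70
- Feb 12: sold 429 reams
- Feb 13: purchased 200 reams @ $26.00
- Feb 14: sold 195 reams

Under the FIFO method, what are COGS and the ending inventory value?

COGS = $38,472.20; ending inventory = $2,496.00

Feb 5, 341 sold [FIFO — oldest first]: 164 @ $25.35 + 177 @ $25.40 = $8,653.20
Feb 8, 612 sold [FIFO — oldest first]: 184 @ $25.40 + 370 @ $24.95 + 58 @ $20.65 = $15,102.80
Feb 12, 429 sold [FIFO — oldest first]: 216 @ $20.65 + 172 @ $24.95 + 41 @ $24.70 = $9,764.50
Feb 14, 195 sold [FIFO — oldest first]: 91 @ $24.70 + 104 @ $26.00 = $4,951.70
Total COGS = $8,653.20 + $15,102.80 + $9,764.50 + $4,951.70 = $38,472.20
Ending inventory: 96 @ $26.00 = $2,496.00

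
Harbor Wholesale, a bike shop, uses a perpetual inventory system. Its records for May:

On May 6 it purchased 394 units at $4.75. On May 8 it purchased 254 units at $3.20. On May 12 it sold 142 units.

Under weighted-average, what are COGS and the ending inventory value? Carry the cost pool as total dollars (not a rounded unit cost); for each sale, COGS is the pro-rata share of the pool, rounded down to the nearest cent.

After May 6: 394 on hand, pool $1,871.50 (≈ $4.7500 each)
After May 8: 648 on hand, pool $2,684.30 (≈ $4.1424 each)
May 12, sell 142: 142/648 × $2,684.30 → $588.22
Ending inventory (cost pool remaining) = $2,096.08

COGS = $588.22; ending inventory = $2,096.08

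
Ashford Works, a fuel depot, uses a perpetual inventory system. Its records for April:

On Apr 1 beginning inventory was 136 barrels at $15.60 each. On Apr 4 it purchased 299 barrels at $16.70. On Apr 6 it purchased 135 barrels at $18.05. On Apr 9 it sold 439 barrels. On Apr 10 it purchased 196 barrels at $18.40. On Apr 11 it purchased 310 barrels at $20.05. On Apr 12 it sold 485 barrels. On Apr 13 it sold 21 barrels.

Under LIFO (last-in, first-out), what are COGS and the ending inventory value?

Apr 9, 439 sold [LIFO — newest first]: 135 @ $18.05 + 299 @ $16.70 + 5 @ $15.60 = $7,508.05
Apr 12, 485 sold [LIFO — newest first]: 310 @ $20.05 + 175 @ $18.40 = $9,435.50
Apr 13, 21 sold [LIFO — newest first]: 21 @ $18.40 = $386.40
Total COGS = $7,508.05 + $9,435.50 + $386.40 = $17,329.95
Ending inventory: 131 @ $15.60 = $2,043.60
Check: goods available $19,373.55 = COGS $17,329.95 + ending $2,043.60

COGS = $17,329.95; ending inventory = $2,043.60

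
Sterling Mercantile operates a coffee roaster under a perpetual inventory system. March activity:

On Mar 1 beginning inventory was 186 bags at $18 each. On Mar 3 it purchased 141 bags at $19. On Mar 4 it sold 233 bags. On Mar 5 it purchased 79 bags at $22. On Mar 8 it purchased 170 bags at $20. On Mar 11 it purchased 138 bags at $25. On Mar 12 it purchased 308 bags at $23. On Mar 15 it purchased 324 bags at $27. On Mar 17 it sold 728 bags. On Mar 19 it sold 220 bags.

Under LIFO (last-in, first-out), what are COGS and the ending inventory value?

COGS = $27,193; ending inventory = $3,254

Mar 4, 233 sold [LIFO — newest first]: 141 @ $19 + 92 @ $18 = $4,335
Mar 17, 728 sold [LIFO — newest first]: 324 @ $27 + 308 @ $23 + 96 @ $25 = $18,232
Mar 19, 220 sold [LIFO — newest first]: 42 @ $25 + 170 @ $20 + 8 @ $22 = $4,626
Total COGS = $4,335 + $18,232 + $4,626 = $27,193
Ending inventory: 94 @ $18 + 71 @ $22 = $3,254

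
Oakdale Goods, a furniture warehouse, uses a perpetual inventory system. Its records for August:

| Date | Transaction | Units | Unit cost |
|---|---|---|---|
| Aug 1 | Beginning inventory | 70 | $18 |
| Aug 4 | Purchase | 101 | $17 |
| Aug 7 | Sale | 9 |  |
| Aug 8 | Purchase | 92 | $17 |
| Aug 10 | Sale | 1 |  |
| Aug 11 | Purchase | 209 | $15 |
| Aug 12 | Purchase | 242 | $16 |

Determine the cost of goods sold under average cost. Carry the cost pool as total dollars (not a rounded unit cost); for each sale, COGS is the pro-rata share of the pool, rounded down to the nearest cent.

COGS = $173.94

After Aug 1: 70 on hand, pool $1,260.00 (≈ $18.0000 each)
After Aug 4: 171 on hand, pool $2,977.00 (≈ $17.4094 each)
Aug 7, sell 9: 9/171 × $2,977.00 → $156.68
After Aug 8: 254 on hand, pool $4,384.32 (≈ $17.2611 each)
Aug 10, sell 1: 1/254 × $4,384.32 → $17.26
After Aug 11: 462 on hand, pool $7,502.06 (≈ $16.2382 each)
After Aug 12: 704 on hand, pool $11,374.06 (≈ $16.1563 each)
Total COGS = $156.68 + $17.26 = $173.94
Ending inventory (cost pool remaining) = $11,374.06
Check: goods available $11,548.00 = COGS $173.94 + ending $11,374.06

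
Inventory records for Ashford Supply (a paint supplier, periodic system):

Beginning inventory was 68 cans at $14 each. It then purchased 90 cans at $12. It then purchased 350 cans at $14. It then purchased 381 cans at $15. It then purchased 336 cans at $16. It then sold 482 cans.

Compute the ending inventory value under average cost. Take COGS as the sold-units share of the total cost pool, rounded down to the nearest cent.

Sale 1, sell 482: 482/1225 × $18,023.00 → $7,091.49
Ending inventory (cost pool remaining) = $10,931.51
Check: goods available $18,023.00 = COGS $7,091.49 + ending $10,931.51

Ending inventory = $10,931.51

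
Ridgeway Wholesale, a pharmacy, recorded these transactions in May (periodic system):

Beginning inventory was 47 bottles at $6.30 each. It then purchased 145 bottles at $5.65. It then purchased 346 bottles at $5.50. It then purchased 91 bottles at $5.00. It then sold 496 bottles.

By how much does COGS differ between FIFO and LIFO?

FIFO COGS: 47 @ $6.30 + 145 @ $5.65 + 304 @ $5.50 = $2,787.35
LIFO COGS: 91 @ $5.00 + 346 @ $5.50 + 59 @ $5.65 = $2,691.35
Difference = |$2,787.35 − $2,691.35| = $96.00

$96.00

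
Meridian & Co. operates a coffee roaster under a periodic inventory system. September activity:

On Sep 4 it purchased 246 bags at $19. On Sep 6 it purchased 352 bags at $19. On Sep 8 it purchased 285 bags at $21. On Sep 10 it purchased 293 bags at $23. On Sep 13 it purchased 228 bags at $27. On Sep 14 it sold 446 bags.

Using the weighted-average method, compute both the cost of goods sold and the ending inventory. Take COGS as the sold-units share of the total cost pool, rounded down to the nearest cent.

Sep 14, sell 446: 446/1404 × $30,242.00 → $9,606.78
Ending inventory (cost pool remaining) = $20,635.22

COGS = $9,606.78; ending inventory = $20,635.22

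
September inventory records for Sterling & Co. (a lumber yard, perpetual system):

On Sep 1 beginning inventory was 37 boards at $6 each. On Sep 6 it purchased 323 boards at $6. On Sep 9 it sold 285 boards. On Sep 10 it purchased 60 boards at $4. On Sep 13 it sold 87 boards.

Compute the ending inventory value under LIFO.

Sep 9, 285 sold [LIFO — newest first]: 285 @ $6 = $1,710
Sep 13, 87 sold [LIFO — newest first]: 60 @ $4 + 27 @ $6 = $402
Total COGS = $1,710 + $402 = $2,112
Ending inventory: 37 @ $6 + 11 @ $6 = $288

Ending inventory = $288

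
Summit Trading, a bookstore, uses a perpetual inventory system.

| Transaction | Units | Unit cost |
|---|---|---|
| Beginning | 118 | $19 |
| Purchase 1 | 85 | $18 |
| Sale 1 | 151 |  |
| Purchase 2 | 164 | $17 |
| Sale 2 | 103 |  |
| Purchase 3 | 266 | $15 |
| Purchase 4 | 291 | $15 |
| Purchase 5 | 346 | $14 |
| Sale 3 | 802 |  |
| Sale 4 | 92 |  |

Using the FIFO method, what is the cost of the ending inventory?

Sale 1 (151) [FIFO — oldest first]: 118 @ $19 + 33 @ $18 = $2,836
Sale 2 (103) [FIFO — oldest first]: 52 @ $18 + 51 @ $17 = $1,803
Sale 3 (802) [FIFO — oldest first]: 113 @ $17 + 266 @ $15 + 291 @ $15 + 132 @ $14 = $12,124
Sale 4 (92) [FIFO — oldest first]: 92 @ $14 = $1,288
Total COGS = $2,836 + $1,803 + $12,124 + $1,288 = $18,051
Ending inventory: 122 @ $14 = $1,708

Ending inventory = $1,708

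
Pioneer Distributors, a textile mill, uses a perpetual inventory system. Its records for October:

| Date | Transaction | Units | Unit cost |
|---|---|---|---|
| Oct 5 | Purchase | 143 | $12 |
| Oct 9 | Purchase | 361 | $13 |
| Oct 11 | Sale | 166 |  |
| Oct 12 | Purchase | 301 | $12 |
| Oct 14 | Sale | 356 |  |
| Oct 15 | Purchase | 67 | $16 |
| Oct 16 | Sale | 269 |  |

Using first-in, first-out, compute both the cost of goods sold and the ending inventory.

Oct 11, 166 sold [FIFO — oldest first]: 143 @ $12 + 23 @ $13 = $2,015
Oct 14, 356 sold [FIFO — oldest first]: 338 @ $13 + 18 @ $12 = $4,610
Oct 16, 269 sold [FIFO — oldest first]: 269 @ $12 = $3,228
Total COGS = $2,015 + $4,610 + $3,228 = $9,853
Ending inventory: 14 @ $12 + 67 @ $16 = $1,240
Check: goods available $11,093 = COGS $9,853 + ending $1,240

COGS = $9,853; ending inventory = $1,240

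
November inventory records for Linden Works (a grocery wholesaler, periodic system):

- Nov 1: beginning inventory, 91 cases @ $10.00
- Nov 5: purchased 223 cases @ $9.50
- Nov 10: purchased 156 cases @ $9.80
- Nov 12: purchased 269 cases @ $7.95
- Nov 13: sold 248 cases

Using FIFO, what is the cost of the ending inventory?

Nov 13, 248 sold [FIFO — oldest first]: 91 @ $10.00 + 157 @ $9.50 = $2,401.50
Ending inventory: 66 @ $9.50 + 156 @ $9.80 + 269 @ $7.95 = $4,294.35

Ending inventory = $4,294.35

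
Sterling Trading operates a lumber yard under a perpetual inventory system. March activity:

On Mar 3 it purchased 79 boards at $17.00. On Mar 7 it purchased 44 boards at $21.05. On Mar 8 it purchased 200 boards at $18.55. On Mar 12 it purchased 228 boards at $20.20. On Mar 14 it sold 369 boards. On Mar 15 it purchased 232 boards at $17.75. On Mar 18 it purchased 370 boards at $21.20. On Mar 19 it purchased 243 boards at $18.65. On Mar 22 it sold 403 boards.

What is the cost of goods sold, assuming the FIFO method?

Mar 14, 369 sold [FIFO — oldest first]: 79 @ $17.00 + 44 @ $21.05 + 200 @ $18.55 + 46 @ $20.20 = $6,908.40
Mar 22, 403 sold [FIFO — oldest first]: 182 @ $20.20 + 221 @ $17.75 = $7,599.15
Total COGS = $6,908.40 + $7,599.15 = $14,507.55
Ending inventory: 11 @ $17.75 + 370 @ $21.20 + 243 @ $18.65 = $12,571.20

COGS = $14,507.55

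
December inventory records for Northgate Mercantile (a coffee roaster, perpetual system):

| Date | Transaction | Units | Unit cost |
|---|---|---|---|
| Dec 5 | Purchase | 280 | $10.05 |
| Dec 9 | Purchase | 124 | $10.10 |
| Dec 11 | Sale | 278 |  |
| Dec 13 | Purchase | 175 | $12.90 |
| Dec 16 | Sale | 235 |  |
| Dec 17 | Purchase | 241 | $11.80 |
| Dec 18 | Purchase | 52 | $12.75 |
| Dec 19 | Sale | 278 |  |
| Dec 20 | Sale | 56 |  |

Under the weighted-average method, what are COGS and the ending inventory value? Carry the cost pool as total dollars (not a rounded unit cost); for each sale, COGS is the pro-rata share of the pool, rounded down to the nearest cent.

COGS = $9,532.65; ending inventory = $298.05

After Dec 5: 280 on hand, pool $2,814.00 (≈ $10.0500 each)
After Dec 9: 404 on hand, pool $4,066.40 (≈ $10.0653 each)
Dec 11, sell 278: 278/404 × $4,066.40 → $2,798.16
After Dec 13: 301 on hand, pool $3,525.74 (≈ $11.7134 each)
Dec 16, sell 235: 235/301 × $3,525.74 → $2,752.65
After Dec 17: 307 on hand, pool $3,616.89 (≈ $11.7814 each)
After Dec 18: 359 on hand, pool $4,279.89 (≈ $11.9217 each)
Dec 19, sell 278: 278/359 × $4,279.89 → $3,314.23
Dec 20, sell 56: 56/81 × $965.66 → $667.61
Total COGS = $2,798.16 + $2,752.65 + $3,314.23 + $667.61 = $9,532.65
Ending inventory (cost pool remaining) = $298.05
Check: goods available $9,830.70 = COGS $9,532.65 + ending $298.05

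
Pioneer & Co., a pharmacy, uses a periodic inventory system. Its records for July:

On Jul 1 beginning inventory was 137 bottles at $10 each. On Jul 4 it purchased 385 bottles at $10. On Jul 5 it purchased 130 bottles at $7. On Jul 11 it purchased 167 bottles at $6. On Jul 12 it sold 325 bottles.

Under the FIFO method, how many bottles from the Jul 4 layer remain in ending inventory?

Jul 12, 325 sold [FIFO — oldest first]: 137 @ $10 + 188 @ $10 = $3,250
Ending inventory: 197 @ $10 + 130 @ $7 + 167 @ $6 = $3,882
Check: goods available $7,132 = COGS $3,250 + ending $3,882

197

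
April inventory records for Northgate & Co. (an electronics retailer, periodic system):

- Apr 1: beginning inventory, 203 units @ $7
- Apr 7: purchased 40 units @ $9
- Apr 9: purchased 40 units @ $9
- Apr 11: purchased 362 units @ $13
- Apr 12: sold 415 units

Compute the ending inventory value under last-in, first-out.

Apr 12, 415 sold [LIFO — newest first]: 362 @ $13 + 40 @ $9 + 13 @ $9 = $5,183
Ending inventory: 203 @ $7 + 27 @ $9 = $1,664
Check: goods available $6,847 = COGS $5,183 + ending $1,664

Ending inventory = $1,664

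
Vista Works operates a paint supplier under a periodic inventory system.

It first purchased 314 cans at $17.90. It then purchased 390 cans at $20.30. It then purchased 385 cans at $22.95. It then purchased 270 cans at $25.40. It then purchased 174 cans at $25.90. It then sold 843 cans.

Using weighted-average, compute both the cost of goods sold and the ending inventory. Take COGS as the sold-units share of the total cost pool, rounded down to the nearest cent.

COGS = $18,552.57; ending inventory = $15,185.38

Sale 1, sell 843: 843/1533 × $33,737.95 → $18,552.57
Ending inventory (cost pool remaining) = $15,185.38
Check: goods available $33,737.95 = COGS $18,552.57 + ending $15,185.38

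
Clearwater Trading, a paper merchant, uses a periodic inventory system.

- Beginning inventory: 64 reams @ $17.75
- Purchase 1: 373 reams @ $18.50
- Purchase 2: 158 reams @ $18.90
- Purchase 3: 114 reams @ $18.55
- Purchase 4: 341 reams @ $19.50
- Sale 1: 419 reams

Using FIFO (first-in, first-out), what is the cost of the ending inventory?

Ending inventory = $12,083.40

Sale 1 (419) [FIFO — oldest first]: 64 @ $17.75 + 355 @ $18.50 = $7,703.50
Ending inventory: 18 @ $18.50 + 158 @ $18.90 + 114 @ $18.55 + 341 @ $19.50 = $12,083.40
Check: goods available $19,786.90 = COGS $7,703.50 + ending $12,083.40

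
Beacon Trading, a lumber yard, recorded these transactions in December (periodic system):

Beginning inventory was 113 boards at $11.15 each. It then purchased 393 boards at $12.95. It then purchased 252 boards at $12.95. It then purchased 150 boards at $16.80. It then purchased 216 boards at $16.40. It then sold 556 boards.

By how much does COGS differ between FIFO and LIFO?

FIFO COGS: 113 @ $11.15 + 393 @ $12.95 + 50 @ $12.95 = $6,996.80
LIFO COGS: 216 @ $16.40 + 150 @ $16.80 + 190 @ $12.95 = $8,522.90
Difference = |$6,996.80 − $8,522.90| = $1,526.10

$1,526.10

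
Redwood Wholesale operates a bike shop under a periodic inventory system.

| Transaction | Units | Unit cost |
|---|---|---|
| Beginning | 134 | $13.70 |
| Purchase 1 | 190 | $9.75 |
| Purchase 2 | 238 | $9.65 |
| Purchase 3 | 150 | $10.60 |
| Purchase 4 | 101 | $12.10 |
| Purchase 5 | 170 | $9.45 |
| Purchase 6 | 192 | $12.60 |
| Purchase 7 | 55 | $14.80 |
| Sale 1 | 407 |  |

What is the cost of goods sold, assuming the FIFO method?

Sale 1 (407) [FIFO — oldest first]: 134 @ $13.70 + 190 @ $9.75 + 83 @ $9.65 = $4,489.25
Ending inventory: 155 @ $9.65 + 150 @ $10.60 + 101 @ $12.10 + 170 @ $9.45 + 192 @ $12.60 + 55 @ $14.80 = $9,147.55
Check: goods available $13,636.80 = COGS $4,489.25 + ending $9,147.55

COGS = $4,489.25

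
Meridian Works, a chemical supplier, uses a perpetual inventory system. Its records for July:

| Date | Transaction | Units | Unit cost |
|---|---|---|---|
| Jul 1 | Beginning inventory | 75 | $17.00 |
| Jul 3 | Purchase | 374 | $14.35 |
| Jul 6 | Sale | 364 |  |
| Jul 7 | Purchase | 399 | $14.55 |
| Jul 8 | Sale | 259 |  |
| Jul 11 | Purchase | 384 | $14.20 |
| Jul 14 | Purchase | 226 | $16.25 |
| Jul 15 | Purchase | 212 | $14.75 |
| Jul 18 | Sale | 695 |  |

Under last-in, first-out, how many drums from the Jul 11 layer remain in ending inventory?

Jul 6, 364 sold [LIFO — newest first]: 364 @ $14.35 = $5,223.40
Jul 8, 259 sold [LIFO — newest first]: 259 @ $14.55 = $3,768.45
Jul 18, 695 sold [LIFO — newest first]: 212 @ $14.75 + 226 @ $16.25 + 257 @ $14.20 = $10,448.90
Total COGS = $5,223.40 + $3,768.45 + $10,448.90 = $19,440.75
Ending inventory: 75 @ $17.00 + 10 @ $14.35 + 140 @ $14.55 + 127 @ $14.20 = $5,258.90
Check: goods available $24,699.65 = COGS $19,440.75 + ending $5,258.90

127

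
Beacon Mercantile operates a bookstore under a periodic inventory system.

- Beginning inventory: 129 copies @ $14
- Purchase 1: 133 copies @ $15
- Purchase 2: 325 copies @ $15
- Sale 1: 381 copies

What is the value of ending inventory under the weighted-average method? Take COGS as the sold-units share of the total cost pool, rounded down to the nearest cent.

Ending inventory = $3,044.73

Sale 1, sell 381: 381/587 × $8,676.00 → $5,631.27
Ending inventory (cost pool remaining) = $3,044.73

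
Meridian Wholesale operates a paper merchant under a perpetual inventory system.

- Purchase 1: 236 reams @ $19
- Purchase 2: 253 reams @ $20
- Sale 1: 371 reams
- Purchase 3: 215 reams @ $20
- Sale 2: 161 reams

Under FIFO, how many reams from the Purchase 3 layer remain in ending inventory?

172

Sale 1 (371) [FIFO — oldest first]: 236 @ $19 + 135 @ $20 = $7,184
Sale 2 (161) [FIFO — oldest first]: 118 @ $20 + 43 @ $20 = $3,220
Total COGS = $7,184 + $3,220 = $10,404
Ending inventory: 172 @ $20 = $3,440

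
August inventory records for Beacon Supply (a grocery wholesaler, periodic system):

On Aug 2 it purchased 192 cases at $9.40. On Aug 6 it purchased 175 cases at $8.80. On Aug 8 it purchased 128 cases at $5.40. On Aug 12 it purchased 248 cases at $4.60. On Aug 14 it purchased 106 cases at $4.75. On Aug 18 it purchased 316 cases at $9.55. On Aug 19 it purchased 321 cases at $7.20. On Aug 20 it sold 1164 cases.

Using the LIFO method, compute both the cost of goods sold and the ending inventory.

Aug 20, 1164 sold [LIFO — newest first]: 321 @ $7.20 + 316 @ $9.55 + 106 @ $4.75 + 248 @ $4.60 + 128 @ $5.40 + 45 @ $8.80 = $8,060.50
Ending inventory: 192 @ $9.40 + 130 @ $8.80 = $2,948.80

COGS = $8,060.50; ending inventory = $2,948.80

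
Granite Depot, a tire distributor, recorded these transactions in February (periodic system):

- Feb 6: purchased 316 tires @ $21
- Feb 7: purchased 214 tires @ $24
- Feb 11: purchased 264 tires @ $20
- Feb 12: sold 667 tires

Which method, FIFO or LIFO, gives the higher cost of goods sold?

FIFO COGS: 316 @ $21 + 214 @ $24 + 137 @ $20 = $14,512
LIFO COGS: 264 @ $20 + 214 @ $24 + 189 @ $21 = $14,385

FIFO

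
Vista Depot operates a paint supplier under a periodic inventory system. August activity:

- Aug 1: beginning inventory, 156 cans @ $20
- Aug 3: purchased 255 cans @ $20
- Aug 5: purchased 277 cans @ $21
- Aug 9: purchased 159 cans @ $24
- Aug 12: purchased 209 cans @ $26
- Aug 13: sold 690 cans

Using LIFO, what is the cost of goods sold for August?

Aug 13, 690 sold [LIFO — newest first]: 209 @ $26 + 159 @ $24 + 277 @ $21 + 45 @ $20 = $15,967
Ending inventory: 156 @ $20 + 210 @ $20 = $7,320
Check: goods available $23,287 = COGS $15,967 + ending $7,320

COGS = $15,967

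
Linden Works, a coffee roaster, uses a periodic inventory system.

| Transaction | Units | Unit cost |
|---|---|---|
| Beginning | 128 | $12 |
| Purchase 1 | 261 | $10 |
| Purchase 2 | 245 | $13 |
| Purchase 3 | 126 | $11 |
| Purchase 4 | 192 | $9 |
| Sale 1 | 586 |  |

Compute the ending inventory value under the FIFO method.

Ending inventory = $3,738

Sale 1 (586) [FIFO — oldest first]: 128 @ $12 + 261 @ $10 + 197 @ $13 = $6,707
Ending inventory: 48 @ $13 + 126 @ $11 + 192 @ $9 = $3,738
Check: goods available $10,445 = COGS $6,707 + ending $3,738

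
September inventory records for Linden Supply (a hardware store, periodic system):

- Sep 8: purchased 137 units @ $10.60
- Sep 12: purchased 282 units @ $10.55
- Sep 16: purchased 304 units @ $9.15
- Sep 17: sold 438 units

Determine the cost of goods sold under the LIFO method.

Sep 17, 438 sold [LIFO — newest first]: 304 @ $9.15 + 134 @ $10.55 = $4,195.30
Ending inventory: 137 @ $10.60 + 148 @ $10.55 = $3,013.60

COGS = $4,195.30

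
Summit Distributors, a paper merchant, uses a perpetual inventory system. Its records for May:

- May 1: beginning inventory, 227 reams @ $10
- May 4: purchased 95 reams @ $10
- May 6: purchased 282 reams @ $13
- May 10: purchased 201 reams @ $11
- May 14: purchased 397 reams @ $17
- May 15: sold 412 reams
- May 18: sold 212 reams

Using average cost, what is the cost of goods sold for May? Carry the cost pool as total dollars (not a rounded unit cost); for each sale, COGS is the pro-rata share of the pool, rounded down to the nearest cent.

After May 1: 227 on hand, pool $2,270.00 (≈ $10.0000 each)
After May 4: 322 on hand, pool $3,220.00 (≈ $10.0000 each)
After May 6: 604 on hand, pool $6,886.00 (≈ $11.4007 each)
After May 10: 805 on hand, pool $9,097.00 (≈ $11.3006 each)
After May 14: 1202 on hand, pool $15,846.00 (≈ $13.1830 each)
May 15, sell 412: 412/1202 × $15,846.00 → $5,431.40
May 18, sell 212: 212/790 × $10,414.60 → $2,794.80
Total COGS = $5,431.40 + $2,794.80 = $8,226.20
Ending inventory (cost pool remaining) = $7,619.80
Check: goods available $15,846.00 = COGS $8,226.20 + ending $7,619.80

COGS = $8,226.20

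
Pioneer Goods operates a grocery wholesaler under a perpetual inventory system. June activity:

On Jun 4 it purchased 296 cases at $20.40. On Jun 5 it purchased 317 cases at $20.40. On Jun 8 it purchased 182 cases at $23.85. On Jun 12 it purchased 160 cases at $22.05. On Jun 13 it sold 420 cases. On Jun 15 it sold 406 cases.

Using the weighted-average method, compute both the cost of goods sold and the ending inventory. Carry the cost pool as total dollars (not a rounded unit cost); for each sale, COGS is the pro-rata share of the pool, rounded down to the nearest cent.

After Jun 4: 296 on hand, pool $6,038.40 (≈ $20.4000 each)
After Jun 5: 613 on hand, pool $12,505.20 (≈ $20.4000 each)
After Jun 8: 795 on hand, pool $16,845.90 (≈ $21.1898 each)
After Jun 12: 955 on hand, pool $20,373.90 (≈ $21.3339 each)
Jun 13, sell 420: 420/955 × $20,373.90 → $8,960.24
Jun 15, sell 406: 406/535 × $11,413.66 → $8,661.58
Total COGS = $8,960.24 + $8,661.58 = $17,621.82
Ending inventory (cost pool remaining) = $2,752.08

COGS = $17,621.82; ending inventory = $2,752.08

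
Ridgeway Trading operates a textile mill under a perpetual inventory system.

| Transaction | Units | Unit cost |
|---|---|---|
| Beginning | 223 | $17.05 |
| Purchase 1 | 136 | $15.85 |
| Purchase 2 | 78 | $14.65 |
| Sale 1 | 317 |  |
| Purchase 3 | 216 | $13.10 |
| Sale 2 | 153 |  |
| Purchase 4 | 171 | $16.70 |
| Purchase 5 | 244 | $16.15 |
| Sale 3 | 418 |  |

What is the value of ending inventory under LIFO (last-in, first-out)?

Ending inventory = $2,832.00

Sale 1 (317) [LIFO — newest first]: 78 @ $14.65 + 136 @ $15.85 + 103 @ $17.05 = $5,054.45
Sale 2 (153) [LIFO — newest first]: 153 @ $13.10 = $2,004.30
Sale 3 (418) [LIFO — newest first]: 244 @ $16.15 + 171 @ $16.70 + 3 @ $13.10 = $6,835.60
Total COGS = $5,054.45 + $2,004.30 + $6,835.60 = $13,894.35
Ending inventory: 120 @ $17.05 + 60 @ $13.10 = $2,832.00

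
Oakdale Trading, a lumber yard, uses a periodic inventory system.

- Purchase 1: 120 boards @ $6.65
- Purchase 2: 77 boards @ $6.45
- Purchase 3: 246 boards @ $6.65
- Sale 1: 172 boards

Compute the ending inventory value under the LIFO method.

Ending inventory = $1,786.75

Sale 1 (172) [LIFO — newest first]: 172 @ $6.65 = $1,143.80
Ending inventory: 120 @ $6.65 + 77 @ $6.45 + 74 @ $6.65 = $1,786.75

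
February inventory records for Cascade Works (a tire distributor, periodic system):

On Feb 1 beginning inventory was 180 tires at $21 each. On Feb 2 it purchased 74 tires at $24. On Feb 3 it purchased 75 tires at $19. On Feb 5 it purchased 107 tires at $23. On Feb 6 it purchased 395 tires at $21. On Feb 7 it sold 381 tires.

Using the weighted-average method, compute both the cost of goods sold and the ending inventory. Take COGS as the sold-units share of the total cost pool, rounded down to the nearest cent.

Feb 7, sell 381: 381/831 × $17,737.00 → $8,132.12
Ending inventory (cost pool remaining) = $9,604.88

COGS = $8,132.12; ending inventory = $9,604.88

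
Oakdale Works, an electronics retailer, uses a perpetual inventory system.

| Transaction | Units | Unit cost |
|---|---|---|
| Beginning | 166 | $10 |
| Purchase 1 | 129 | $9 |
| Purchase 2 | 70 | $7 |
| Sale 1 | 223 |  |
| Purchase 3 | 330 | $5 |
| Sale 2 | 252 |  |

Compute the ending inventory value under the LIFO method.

Ending inventory = $1,810

Sale 1 (223) [LIFO — newest first]: 70 @ $7 + 129 @ $9 + 24 @ $10 = $1,891
Sale 2 (252) [LIFO — newest first]: 252 @ $5 = $1,260
Total COGS = $1,891 + $1,260 = $3,151
Ending inventory: 142 @ $10 + 78 @ $5 = $1,810
Check: goods available $4,961 = COGS $3,151 + ending $1,810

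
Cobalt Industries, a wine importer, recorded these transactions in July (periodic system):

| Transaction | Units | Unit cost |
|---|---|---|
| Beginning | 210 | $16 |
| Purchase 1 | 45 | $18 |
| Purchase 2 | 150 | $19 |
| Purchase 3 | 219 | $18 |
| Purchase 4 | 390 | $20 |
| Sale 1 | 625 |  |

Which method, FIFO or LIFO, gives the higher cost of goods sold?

FIFO COGS: 210 @ $16 + 45 @ $18 + 150 @ $19 + 219 @ $18 + 1 @ $20 = $10,982
LIFO COGS: 390 @ $20 + 219 @ $18 + 16 @ $19 = $12,046

LIFO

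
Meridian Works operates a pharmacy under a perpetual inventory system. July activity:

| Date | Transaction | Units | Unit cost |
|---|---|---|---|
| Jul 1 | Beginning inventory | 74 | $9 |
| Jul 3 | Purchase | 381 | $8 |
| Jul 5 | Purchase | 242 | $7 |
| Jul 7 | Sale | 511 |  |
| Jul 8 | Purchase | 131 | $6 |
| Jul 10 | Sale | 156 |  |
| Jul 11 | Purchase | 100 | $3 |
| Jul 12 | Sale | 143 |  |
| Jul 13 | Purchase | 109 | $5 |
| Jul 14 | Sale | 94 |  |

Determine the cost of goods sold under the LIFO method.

COGS = $5,946

Jul 7, 511 sold [LIFO — newest first]: 242 @ $7 + 269 @ $8 = $3,846
Jul 10, 156 sold [LIFO — newest first]: 131 @ $6 + 25 @ $8 = $986
Jul 12, 143 sold [LIFO — newest first]: 100 @ $3 + 43 @ $8 = $644
Jul 14, 94 sold [LIFO — newest first]: 94 @ $5 = $470
Total COGS = $3,846 + $986 + $644 + $470 = $5,946
Ending inventory: 74 @ $9 + 44 @ $8 + 15 @ $5 = $1,093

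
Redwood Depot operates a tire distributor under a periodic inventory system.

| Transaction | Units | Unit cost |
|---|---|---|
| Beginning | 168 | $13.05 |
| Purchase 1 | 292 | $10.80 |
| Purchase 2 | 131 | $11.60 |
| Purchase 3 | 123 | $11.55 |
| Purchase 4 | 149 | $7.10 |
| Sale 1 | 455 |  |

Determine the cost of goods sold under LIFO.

COGS = $4,559.75

Sale 1 (455) [LIFO — newest first]: 149 @ $7.10 + 123 @ $11.55 + 131 @ $11.60 + 52 @ $10.80 = $4,559.75
Ending inventory: 168 @ $13.05 + 240 @ $10.80 = $4,784.40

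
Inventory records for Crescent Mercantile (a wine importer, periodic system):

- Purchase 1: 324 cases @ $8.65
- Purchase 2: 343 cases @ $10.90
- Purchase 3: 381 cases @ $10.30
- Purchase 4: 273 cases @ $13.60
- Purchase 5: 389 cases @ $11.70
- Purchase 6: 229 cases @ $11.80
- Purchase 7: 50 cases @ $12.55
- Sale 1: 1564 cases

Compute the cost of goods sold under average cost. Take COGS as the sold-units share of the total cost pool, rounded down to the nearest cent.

Sale 1, sell 1564: 1564/1989 × $22,059.40 → $17,345.85
Ending inventory (cost pool remaining) = $4,713.55
Check: goods available $22,059.40 = COGS $17,345.85 + ending $4,713.55

COGS = $17,345.85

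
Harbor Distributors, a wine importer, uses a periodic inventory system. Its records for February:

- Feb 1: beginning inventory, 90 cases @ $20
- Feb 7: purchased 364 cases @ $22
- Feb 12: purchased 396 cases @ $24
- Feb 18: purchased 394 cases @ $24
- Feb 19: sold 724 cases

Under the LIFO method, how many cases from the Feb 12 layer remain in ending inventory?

Feb 19, 724 sold [LIFO — newest first]: 394 @ $24 + 330 @ $24 = $17,376
Ending inventory: 90 @ $20 + 364 @ $22 + 66 @ $24 = $11,392

66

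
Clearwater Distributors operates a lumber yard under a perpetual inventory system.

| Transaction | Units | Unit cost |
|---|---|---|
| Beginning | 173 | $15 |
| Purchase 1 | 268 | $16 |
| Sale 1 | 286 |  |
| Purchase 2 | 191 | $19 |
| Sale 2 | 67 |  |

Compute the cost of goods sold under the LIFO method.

Sale 1 (286) [LIFO — newest first]: 268 @ $16 + 18 @ $15 = $4,558
Sale 2 (67) [LIFO — newest first]: 67 @ $19 = $1,273
Total COGS = $4,558 + $1,273 = $5,831
Ending inventory: 155 @ $15 + 124 @ $19 = $4,681

COGS = $5,831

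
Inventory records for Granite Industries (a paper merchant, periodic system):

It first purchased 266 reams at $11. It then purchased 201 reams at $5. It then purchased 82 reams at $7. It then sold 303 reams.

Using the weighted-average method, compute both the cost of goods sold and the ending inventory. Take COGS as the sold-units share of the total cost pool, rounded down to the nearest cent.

Sale 1, sell 303: 303/549 × $4,505.00 → $2,486.36
Ending inventory (cost pool remaining) = $2,018.64
Check: goods available $4,505.00 = COGS $2,486.36 + ending $2,018.64

COGS = $2,486.36; ending inventory = $2,018.64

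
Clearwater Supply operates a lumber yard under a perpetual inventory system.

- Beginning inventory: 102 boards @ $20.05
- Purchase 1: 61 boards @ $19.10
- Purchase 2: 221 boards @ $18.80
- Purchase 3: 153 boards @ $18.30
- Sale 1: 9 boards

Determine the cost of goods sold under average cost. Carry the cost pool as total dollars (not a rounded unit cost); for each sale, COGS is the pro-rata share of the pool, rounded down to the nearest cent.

After Beginning: 102 on hand, pool $2,045.10 (≈ $20.0500 each)
After Purchase 1: 163 on hand, pool $3,210.20 (≈ $19.6945 each)
After Purchase 2: 384 on hand, pool $7,365.00 (≈ $19.1797 each)
After Purchase 3: 537 on hand, pool $10,164.90 (≈ $18.9291 each)
Sale 1, sell 9: 9/537 × $10,164.90 → $170.36
Ending inventory (cost pool remaining) = $9,994.54

COGS = $170.36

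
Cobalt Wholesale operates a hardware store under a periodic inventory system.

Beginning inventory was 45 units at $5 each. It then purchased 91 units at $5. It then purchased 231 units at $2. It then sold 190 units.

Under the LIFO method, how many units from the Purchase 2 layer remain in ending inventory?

Sale 1 (190) [LIFO — newest first]: 190 @ $2 = $380
Ending inventory: 45 @ $5 + 91 @ $5 + 41 @ $2 = $762
Check: goods available $1,142 = COGS $380 + ending $762

41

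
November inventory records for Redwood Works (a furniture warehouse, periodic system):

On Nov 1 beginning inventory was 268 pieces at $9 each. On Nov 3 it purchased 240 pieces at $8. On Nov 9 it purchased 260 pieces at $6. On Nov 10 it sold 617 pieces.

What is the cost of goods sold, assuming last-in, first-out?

Nov 10, 617 sold [LIFO — newest first]: 260 @ $6 + 240 @ $8 + 117 @ $9 = $4,533
Ending inventory: 151 @ $9 = $1,359
Check: goods available $5,892 = COGS $4,533 + ending $1,359

COGS = $4,533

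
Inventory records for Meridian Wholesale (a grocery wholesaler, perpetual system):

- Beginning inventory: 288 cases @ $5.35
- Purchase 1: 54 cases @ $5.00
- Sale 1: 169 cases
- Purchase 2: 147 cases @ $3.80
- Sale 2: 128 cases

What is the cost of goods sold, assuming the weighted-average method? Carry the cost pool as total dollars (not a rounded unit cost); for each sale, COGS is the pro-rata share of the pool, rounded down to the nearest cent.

COGS = $1,484.64

After Beginning: 288 on hand, pool $1,540.80 (≈ $5.3500 each)
After Purchase 1: 342 on hand, pool $1,810.80 (≈ $5.2947 each)
Sale 1, sell 169: 169/342 × $1,810.80 → $894.81
After Purchase 2: 320 on hand, pool $1,474.59 (≈ $4.6081 each)
Sale 2, sell 128: 128/320 × $1,474.59 → $589.83
Total COGS = $894.81 + $589.83 = $1,484.64
Ending inventory (cost pool remaining) = $884.76
Check: goods available $2,369.40 = COGS $1,484.64 + ending $884.76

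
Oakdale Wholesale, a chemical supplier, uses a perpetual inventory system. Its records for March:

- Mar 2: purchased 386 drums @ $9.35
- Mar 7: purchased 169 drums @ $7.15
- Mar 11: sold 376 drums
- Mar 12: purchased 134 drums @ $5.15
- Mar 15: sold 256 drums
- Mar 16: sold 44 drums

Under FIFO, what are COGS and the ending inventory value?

COGS = $5,440.60; ending inventory = $66.95

Mar 11, 376 sold [FIFO — oldest first]: 376 @ $9.35 = $3,515.60
Mar 15, 256 sold [FIFO — oldest first]: 10 @ $9.35 + 169 @ $7.15 + 77 @ $5.15 = $1,698.40
Mar 16, 44 sold [FIFO — oldest first]: 44 @ $5.15 = $226.60
Total COGS = $3,515.60 + $1,698.40 + $226.60 = $5,440.60
Ending inventory: 13 @ $5.15 = $66.95
Check: goods available $5,507.55 = COGS $5,440.60 + ending $66.95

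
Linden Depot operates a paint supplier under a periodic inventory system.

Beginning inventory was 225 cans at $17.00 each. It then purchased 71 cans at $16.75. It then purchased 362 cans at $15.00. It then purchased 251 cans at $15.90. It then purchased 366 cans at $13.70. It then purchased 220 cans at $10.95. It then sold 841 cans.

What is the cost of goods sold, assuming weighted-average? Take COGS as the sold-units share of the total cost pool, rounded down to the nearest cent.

Sale 1, sell 841: 841/1495 × $21,858.35 → $12,296.23
Ending inventory (cost pool remaining) = $9,562.12
Check: goods available $21,858.35 = COGS $12,296.23 + ending $9,562.12

COGS = $12,296.23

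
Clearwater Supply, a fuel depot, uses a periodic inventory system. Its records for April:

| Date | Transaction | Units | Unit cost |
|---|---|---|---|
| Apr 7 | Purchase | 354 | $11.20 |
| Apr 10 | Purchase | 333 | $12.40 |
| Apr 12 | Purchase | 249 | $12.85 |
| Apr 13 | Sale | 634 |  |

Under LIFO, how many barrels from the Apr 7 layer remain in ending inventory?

Apr 13, 634 sold [LIFO — newest first]: 249 @ $12.85 + 333 @ $12.40 + 52 @ $11.20 = $7,911.25
Ending inventory: 302 @ $11.20 = $3,382.40
Check: goods available $11,293.65 = COGS $7,911.25 + ending $3,382.40

302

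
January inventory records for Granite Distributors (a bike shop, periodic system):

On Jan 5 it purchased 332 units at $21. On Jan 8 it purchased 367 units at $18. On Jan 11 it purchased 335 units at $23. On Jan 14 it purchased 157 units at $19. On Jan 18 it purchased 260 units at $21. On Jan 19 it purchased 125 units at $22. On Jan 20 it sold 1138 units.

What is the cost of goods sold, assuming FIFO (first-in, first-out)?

Jan 20, 1138 sold [FIFO — oldest first]: 332 @ $21 + 367 @ $18 + 335 @ $23 + 104 @ $19 = $23,259
Ending inventory: 53 @ $19 + 260 @ $21 + 125 @ $22 = $9,217
Check: goods available $32,476 = COGS $23,259 + ending $9,217

COGS = $23,259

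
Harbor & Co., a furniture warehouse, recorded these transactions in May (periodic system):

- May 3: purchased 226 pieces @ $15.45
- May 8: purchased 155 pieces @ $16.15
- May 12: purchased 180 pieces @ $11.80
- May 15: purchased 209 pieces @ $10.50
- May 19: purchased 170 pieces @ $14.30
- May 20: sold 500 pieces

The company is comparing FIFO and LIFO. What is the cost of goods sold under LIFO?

COGS = $6,053.30

FIFO COGS: 226 @ $15.45 + 155 @ $16.15 + 119 @ $11.80 = $7,399.15
LIFO COGS: 170 @ $14.30 + 209 @ $10.50 + 121 @ $11.80 = $6,053.30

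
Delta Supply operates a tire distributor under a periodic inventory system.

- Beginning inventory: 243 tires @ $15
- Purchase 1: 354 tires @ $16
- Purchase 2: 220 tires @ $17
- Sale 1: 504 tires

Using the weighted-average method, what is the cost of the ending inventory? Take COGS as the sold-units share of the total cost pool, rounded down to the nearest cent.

Ending inventory = $4,999.19

Sale 1, sell 504: 504/817 × $13,049.00 → $8,049.81
Ending inventory (cost pool remaining) = $4,999.19
Check: goods available $13,049.00 = COGS $8,049.81 + ending $4,999.19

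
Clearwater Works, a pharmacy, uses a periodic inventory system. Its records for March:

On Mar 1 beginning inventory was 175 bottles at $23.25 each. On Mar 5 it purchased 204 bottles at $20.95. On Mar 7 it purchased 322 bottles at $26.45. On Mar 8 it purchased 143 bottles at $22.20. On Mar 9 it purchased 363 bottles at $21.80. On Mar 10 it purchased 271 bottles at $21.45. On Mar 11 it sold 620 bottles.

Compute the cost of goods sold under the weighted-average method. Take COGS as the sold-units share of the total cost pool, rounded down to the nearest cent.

Mar 11, sell 620: 620/1478 × $33,760.40 → $14,162.00
Ending inventory (cost pool remaining) = $19,598.40

COGS = $14,162.00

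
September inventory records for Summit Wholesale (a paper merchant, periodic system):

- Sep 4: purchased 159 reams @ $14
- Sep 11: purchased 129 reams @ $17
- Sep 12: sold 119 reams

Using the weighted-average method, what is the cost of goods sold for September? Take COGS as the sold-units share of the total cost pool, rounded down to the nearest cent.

COGS = $1,825.90

Sep 12, sell 119: 119/288 × $4,419.00 → $1,825.90
Ending inventory (cost pool remaining) = $2,593.10
Check: goods available $4,419.00 = COGS $1,825.90 + ending $2,593.10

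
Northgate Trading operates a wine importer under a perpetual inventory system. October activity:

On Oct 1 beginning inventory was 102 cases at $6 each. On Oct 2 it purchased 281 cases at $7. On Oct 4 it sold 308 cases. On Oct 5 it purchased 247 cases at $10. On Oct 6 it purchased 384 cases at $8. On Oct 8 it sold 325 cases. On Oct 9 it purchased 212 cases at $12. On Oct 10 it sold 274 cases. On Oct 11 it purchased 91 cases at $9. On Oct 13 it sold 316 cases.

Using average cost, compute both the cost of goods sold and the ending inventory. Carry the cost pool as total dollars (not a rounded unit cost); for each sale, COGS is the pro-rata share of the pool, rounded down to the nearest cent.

After Oct 1: 102 on hand, pool $612.00 (≈ $6.0000 each)
After Oct 2: 383 on hand, pool $2,579.00 (≈ $6.7337 each)
Oct 4, sell 308: 308/383 × $2,579.00 → $2,073.97
After Oct 5: 322 on hand, pool $2,975.03 (≈ $9.2392 each)
After Oct 6: 706 on hand, pool $6,047.03 (≈ $8.5652 each)
Oct 8, sell 325: 325/706 × $6,047.03 → $2,783.68
After Oct 9: 593 on hand, pool $5,807.35 (≈ $9.7932 each)
Oct 10, sell 274: 274/593 × $5,807.35 → $2,683.32
After Oct 11: 410 on hand, pool $3,943.03 (≈ $9.6171 each)
Oct 13, sell 316: 316/410 × $3,943.03 → $3,039.01
Total COGS = $2,073.97 + $2,783.68 + $2,683.32 + $3,039.01 = $10,579.98
Ending inventory (cost pool remaining) = $904.02

COGS = $10,579.98; ending inventory = $904.02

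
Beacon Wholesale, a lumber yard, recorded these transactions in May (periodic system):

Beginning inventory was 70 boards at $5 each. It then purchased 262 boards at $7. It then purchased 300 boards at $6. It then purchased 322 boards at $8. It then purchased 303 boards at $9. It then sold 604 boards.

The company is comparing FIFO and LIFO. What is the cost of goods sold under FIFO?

FIFO COGS: 70 @ $5 + 262 @ $7 + 272 @ $6 = $3,816
LIFO COGS: 303 @ $9 + 301 @ $8 = $5,135

COGS = $3,816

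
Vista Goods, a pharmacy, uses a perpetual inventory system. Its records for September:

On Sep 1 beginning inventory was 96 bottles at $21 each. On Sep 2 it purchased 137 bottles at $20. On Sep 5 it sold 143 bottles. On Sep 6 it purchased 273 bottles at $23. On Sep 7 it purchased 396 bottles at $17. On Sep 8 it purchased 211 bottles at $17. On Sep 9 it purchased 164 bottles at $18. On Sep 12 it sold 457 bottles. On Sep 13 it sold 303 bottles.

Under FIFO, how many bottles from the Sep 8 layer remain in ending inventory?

Sep 5, 143 sold [FIFO — oldest first]: 96 @ $21 + 47 @ $20 = $2,956
Sep 12, 457 sold [FIFO — oldest first]: 90 @ $20 + 273 @ $23 + 94 @ $17 = $9,677
Sep 13, 303 sold [FIFO — oldest first]: 302 @ $17 + 1 @ $17 = $5,151
Total COGS = $2,956 + $9,677 + $5,151 = $17,784
Ending inventory: 210 @ $17 + 164 @ $18 = $6,522
Check: goods available $24,306 = COGS $17,784 + ending $6,522

210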